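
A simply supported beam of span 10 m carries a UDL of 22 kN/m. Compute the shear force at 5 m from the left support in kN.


R_A = w * L / 2 = 22 * 10 / 2 = 110.0 kN
V(x) = R_A - w * x = 110.0 - 22 * 5
= 0.0 kN

0.0 kN


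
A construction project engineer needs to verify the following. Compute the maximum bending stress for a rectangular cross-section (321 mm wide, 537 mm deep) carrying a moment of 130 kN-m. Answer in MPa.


I = b * h^3 / 12 = 321 * 537^3 / 12 = 4142348592.75 mm^4
y = h / 2 = 537 / 2 = 268.5 mm
M = 130 kN-m = 130000000.0 N-mm
sigma = M * y / I = 130000000.0 * 268.5 / 4142348592.75
= 8.43 MPa

8.43 MPa


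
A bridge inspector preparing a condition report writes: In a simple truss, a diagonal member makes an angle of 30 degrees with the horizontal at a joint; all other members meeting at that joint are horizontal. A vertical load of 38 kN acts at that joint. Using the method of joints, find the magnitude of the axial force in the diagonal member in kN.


At the joint, only the diagonal has a vertical component, so vertical equilibrium gives:
F * sin(30) = 38
F = 38 / sin(30)
= 38 / 0.5
= 76.0 kN

76.0 kN


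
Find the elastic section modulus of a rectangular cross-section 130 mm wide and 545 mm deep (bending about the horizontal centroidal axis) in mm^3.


S = b * h^2 / 6
= 130 * 545^2 / 6
= 130 * 297025 / 6
= 6435541.67 mm^3

6435541.67 mm^3


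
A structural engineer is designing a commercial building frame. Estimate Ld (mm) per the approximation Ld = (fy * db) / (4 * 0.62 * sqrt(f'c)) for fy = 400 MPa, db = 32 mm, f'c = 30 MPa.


Ld = (fy * db) / (4 * 0.62 * sqrt(f'c))
= (400 * 32) / (4 * 0.62 * sqrt(30))
= 12800 / 13.5835
= 942.32 mm

942.32 mm


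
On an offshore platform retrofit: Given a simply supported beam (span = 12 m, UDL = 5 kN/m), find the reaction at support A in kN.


Total load = w * L = 5 * 12 = 60 kN
By symmetry, each reaction R = total / 2 = 60 / 2 = 30.0 kN

30.0 kN


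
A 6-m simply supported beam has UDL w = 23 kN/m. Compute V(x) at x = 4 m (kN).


R_A = w * L / 2 = 23 * 6 / 2 = 69.0 kN
V(x) = R_A - w * x = 69.0 - 23 * 4
= -23.0 kN

-23.0 kN


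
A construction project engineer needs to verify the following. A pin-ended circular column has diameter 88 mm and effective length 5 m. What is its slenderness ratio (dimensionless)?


Radius of gyration r = d / 4 = 88 / 4 = 22.0 mm
L_eff = 5000.0 mm
Slenderness ratio = L / r = 5000.0 / 22.0 = 227.27 (dimensionless)

227.27 (dimensionless)


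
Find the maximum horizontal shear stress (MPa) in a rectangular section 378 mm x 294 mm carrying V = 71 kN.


A = b * h = 378 * 294 = 111132 mm^2
V = 71 kN = 71000.0 N
tau_max = 1.5 * V / A = 1.5 * 71000.0 / 111132
= 0.9583 MPa

0.9583 MPa


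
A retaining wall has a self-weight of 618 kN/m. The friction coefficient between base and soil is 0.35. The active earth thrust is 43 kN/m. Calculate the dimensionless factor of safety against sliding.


Resisting force = mu * W = 0.35 * 618 = 216.3 kN/m
FOS = Resisting / Driving = 216.3 / 43
= 5.0302 (dimensionless)

5.0302 (dimensionless)


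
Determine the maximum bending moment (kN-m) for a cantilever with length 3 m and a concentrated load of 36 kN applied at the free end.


For a cantilever with a point load at the free end:
M_max = P * L = 36 * 3 = 108 kN-m

108 kN-m


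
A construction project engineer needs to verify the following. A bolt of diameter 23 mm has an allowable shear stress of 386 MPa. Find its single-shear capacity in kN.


A = pi * d^2 / 4 = pi * 23^2 / 4 = 415.4756 mm^2
V = f_v * A / 1000 = 386 * 415.4756 / 1000
= 160.3736 kN

160.3736 kN


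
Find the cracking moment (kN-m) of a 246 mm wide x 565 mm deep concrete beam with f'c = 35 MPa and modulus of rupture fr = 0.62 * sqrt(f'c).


fr = 0.62 * sqrt(35) = 0.62 * 5.9161 = 3.668 MPa
I = 246 * 565^3 / 12 = 3697423562.5 mm^4
y_t = 282.5 mm
M_cr = fr * I / y_t = 3.668 * 3697423562.5 / 282.5 N-mm
= 48.0072 kN-m

48.0072 kN-m


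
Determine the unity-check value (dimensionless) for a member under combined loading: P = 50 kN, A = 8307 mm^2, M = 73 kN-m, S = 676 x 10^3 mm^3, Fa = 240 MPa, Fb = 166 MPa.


f_a = P / A = 50000.0 / 8307 = 6.019 MPa
f_b = M / S = 73000000.0 / 676000.0 = 107.9882 MPa
Ratio = f_a / Fa + f_b / Fb
= 6.019 / 240 + 107.9882 / 166
= 0.6756 (dimensionless)

0.6756 (dimensionless)


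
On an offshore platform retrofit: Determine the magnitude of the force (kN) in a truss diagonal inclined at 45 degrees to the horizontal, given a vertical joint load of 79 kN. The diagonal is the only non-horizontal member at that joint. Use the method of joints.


At the joint, only the diagonal has a vertical component, so vertical equilibrium gives:
F * sin(45) = 79
F = 79 / sin(45)
= 79 / 0.707107
= 111.72 kN

111.72 kN


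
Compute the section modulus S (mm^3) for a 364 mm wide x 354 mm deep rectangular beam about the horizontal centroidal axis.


S = b * h^2 / 6
= 364 * 354^2 / 6
= 364 * 125316 / 6
= 7602504.0 mm^3

7602504.0 mm^3


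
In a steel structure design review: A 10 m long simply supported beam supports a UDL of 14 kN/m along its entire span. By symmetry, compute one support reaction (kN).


Total load = w * L = 14 * 10 = 140 kN
By symmetry, each reaction R = total / 2 = 140 / 2 = 70.0 kN

70.0 kN


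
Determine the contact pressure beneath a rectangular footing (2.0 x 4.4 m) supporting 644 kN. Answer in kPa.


A = 2.0 * 4.4 = 8.8 m^2
q = P / A = 644 / 8.8
= 73.1818 kPa

73.1818 kPa


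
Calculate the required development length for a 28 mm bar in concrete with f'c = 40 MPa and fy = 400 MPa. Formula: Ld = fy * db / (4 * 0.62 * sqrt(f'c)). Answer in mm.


Ld = (fy * db) / (4 * 0.62 * sqrt(f'c))
= (400 * 28) / (4 * 0.62 * sqrt(40))
= 11200 / 15.6849
= 714.06 mm

714.06 mm


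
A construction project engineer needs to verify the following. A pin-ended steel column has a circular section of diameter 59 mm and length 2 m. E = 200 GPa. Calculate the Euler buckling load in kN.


I = pi * d^4 / 64 = 594809.57 mm^4
L = 2000.0 mm
P_cr = pi^2 * E * I / L^2
= 9.8696 * 200000.0 * 594809.57 / 2000.0^2
= 293526.76 N = 293.5268 kN

293.5268 kN


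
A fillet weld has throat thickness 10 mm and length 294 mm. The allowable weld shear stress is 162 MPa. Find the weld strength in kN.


Strength = throat * length * allowable stress
= 10 * 294 * 162 N
= 476280 N
= 476.28 kN

476.28 kN


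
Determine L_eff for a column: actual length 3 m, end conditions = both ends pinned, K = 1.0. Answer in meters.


L_eff = K * L
= 1.0 * 3
= 3.0 m

3.0 m


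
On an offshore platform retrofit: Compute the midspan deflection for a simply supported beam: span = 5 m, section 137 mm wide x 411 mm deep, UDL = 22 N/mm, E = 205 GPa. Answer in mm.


I = 137 * 411^3 / 12 = 792619562.25 mm^4
L = 5000.0 mm, w = 22 N/mm, E = 205000.0 MPa
delta = 5 * w * L^4 / (384 * E * I)
= 5 * 22 * 5000.0^4 / (384 * 205000.0 * 792619562.25)
= 1.1019 mm

1.1019 mm


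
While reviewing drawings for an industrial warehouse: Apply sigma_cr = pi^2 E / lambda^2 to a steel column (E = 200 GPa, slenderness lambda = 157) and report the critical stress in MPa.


sigma_cr = pi^2 * E / lambda^2
= 9.8696 * 200000.0 / 157^2
= 9.8696 * 200000.0 / 24649
= 80.0812 MPa

80.0812 MPa


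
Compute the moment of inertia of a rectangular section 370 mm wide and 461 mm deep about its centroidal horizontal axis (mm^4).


I = b * h^3 / 12
= 370 * 461^3 / 12
= 370 * 97972181 / 12
= 3020808914.17 mm^4

3020808914.17 mm^4


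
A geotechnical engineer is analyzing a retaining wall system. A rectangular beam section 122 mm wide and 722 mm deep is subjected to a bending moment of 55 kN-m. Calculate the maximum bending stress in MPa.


I = b * h^3 / 12 = 122 * 722^3 / 12 = 3826398321.33 mm^4
y = h / 2 = 722 / 2 = 361.0 mm
M = 55 kN-m = 55000000.0 N-mm
sigma = M * y / I = 55000000.0 * 361.0 / 3826398321.33
= 5.19 MPa

5.19 MPa


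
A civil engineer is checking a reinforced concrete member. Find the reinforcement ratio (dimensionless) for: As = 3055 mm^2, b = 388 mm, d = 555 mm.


rho = As / (b * d)
= 3055 / (388 * 555)
= 3055 / 215340
= 0.014187 (dimensionless)

0.014187 (dimensionless)


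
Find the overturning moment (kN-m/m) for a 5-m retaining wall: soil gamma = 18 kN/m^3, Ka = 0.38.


Pa = 0.5 * Ka * gamma * H^2
= 0.5 * 0.38 * 18 * 5^2
= 85.5 kN/m
Arm = H / 3 = 5 / 3 = 1.6667 m
Mo = Pa * arm = Pa * H / 3 = 85.5 * 5 / 3 = 142.5 kN-m/m

142.5 kN-m/m


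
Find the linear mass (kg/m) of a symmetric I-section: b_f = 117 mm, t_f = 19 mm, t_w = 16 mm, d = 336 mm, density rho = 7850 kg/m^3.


A_flanges = 2 * 117 * 19 = 4446 mm^2
A_web = (336 - 2 * 19) * 16 = 4768 mm^2
A_total = 4446 + 4768 = 9214 mm^2 = 0.009214 m^2
Weight = rho * A = 7850 * 0.009214 = 72.3299 kg/m

72.3299 kg/m


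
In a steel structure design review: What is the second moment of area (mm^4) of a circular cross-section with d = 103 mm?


r = d / 2 = 103 / 2 = 51.5 mm
I = pi * r^4 / 4 = pi * 51.5^4 / 4
= 5524828.45 mm^4

5524828.45 mm^4


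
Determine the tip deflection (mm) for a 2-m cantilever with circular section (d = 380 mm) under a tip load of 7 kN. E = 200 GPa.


I = pi * d^4 / 64 = pi * 380^4 / 64 = 1023538740.52 mm^4
L = 2000.0 mm, P = 7000.0 N, E = 200000.0 MPa
delta = P * L^3 / (3 * E * I)
= 7000.0 * 2000.0^3 / (3 * 200000.0 * 1023538740.52)
= 0.0912 mm

0.0912 mm


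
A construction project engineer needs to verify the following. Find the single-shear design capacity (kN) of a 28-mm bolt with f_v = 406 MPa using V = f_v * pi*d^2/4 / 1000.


A = pi * d^2 / 4 = pi * 28^2 / 4 = 615.7522 mm^2
V = f_v * A / 1000 = 406 * 615.7522 / 1000
= 249.9954 kN

249.9954 kN


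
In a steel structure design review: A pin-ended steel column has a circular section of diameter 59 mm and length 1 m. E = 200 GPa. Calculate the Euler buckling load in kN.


I = pi * d^4 / 64 = 594809.57 mm^4
L = 1000.0 mm
P_cr = pi^2 * E * I / L^2
= 9.8696 * 200000.0 * 594809.57 / 1000.0^2
= 1174107.02 N = 1174.107 kN

1174.107 kN


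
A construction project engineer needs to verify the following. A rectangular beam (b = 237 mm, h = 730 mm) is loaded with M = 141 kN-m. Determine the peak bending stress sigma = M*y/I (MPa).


I = b * h^3 / 12 = 237 * 730^3 / 12 = 7683085750.0 mm^4
y = h / 2 = 730 / 2 = 365.0 mm
M = 141 kN-m = 141000000.0 N-mm
sigma = M * y / I = 141000000.0 * 365.0 / 7683085750.0
= 6.7 MPa

6.7 MPa


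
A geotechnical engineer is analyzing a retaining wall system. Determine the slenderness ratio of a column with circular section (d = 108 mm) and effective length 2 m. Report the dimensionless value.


Radius of gyration r = d / 4 = 108 / 4 = 27.0 mm
L_eff = 2000.0 mm
Slenderness ratio = L / r = 2000.0 / 27.0 = 74.07 (dimensionless)

74.07 (dimensionless)


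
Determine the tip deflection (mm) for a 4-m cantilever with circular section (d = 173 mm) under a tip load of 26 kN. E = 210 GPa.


I = pi * d^4 / 64 = pi * 173^4 / 64 = 43969781.88 mm^4
L = 4000.0 mm, P = 26000.0 N, E = 210000.0 MPa
delta = P * L^3 / (3 * E * I)
= 26000.0 * 4000.0^3 / (3 * 210000.0 * 43969781.88)
= 60.0701 mm

60.0701 mm


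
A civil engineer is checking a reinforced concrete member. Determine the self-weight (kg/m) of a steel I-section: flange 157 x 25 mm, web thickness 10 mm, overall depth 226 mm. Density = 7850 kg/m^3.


A_flanges = 2 * 157 * 25 = 7850 mm^2
A_web = (226 - 2 * 25) * 10 = 1760 mm^2
A_total = 7850 + 1760 = 9610 mm^2 = 0.009610 m^2
Weight = rho * A = 7850 * 0.009610 = 75.4385 kg/m

75.4385 kg/m


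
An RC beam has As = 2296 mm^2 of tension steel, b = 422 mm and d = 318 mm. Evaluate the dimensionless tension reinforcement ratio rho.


rho = As / (b * d)
= 2296 / (422 * 318)
= 2296 / 134196
= 0.017109 (dimensionless)

0.017109 (dimensionless)


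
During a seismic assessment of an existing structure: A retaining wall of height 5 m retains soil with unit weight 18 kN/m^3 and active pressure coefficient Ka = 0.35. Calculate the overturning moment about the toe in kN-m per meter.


Pa = 0.5 * Ka * gamma * H^2
= 0.5 * 0.35 * 18 * 5^2
= 78.75 kN/m
Arm = H / 3 = 5 / 3 = 1.6667 m
Mo = Pa * arm = Pa * H / 3 = 78.75 * 5 / 3 = 131.25 kN-m/m

131.25 kN-m/m


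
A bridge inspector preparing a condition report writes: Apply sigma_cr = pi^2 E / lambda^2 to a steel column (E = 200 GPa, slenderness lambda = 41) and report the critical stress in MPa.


sigma_cr = pi^2 * E / lambda^2
= 9.8696 * 200000.0 / 41^2
= 9.8696 * 200000.0 / 1681
= 1174.2539 MPa

1174.2539 MPa


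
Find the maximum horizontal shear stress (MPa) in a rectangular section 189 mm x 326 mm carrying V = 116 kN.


A = b * h = 189 * 326 = 61614 mm^2
V = 116 kN = 116000.0 N
tau_max = 1.5 * V / A = 1.5 * 116000.0 / 61614
= 2.824 MPa

2.824 MPa


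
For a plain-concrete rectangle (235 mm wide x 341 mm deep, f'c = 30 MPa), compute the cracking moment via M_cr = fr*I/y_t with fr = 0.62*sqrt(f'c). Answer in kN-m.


fr = 0.62 * sqrt(30) = 0.62 * 5.4772 = 3.3959 MPa
I = 235 * 341^3 / 12 = 776514827.92 mm^4
y_t = 170.5 mm
M_cr = fr * I / y_t = 3.3959 * 776514827.92 / 170.5 N-mm
= 15.466 kN-m

15.466 kN-m


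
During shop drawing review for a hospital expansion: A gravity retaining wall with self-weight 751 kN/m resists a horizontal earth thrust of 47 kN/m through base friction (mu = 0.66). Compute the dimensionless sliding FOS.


Resisting force = mu * W = 0.66 * 751 = 495.66 kN/m
FOS = Resisting / Driving = 495.66 / 47
= 10.546 (dimensionless)

10.546 (dimensionless)


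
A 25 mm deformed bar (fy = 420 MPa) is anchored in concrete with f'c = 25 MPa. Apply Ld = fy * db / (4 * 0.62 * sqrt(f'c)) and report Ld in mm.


Ld = (fy * db) / (4 * 0.62 * sqrt(f'c))
= (420 * 25) / (4 * 0.62 * sqrt(25))
= 10500 / 12.4
= 846.77 mm

846.77 mm


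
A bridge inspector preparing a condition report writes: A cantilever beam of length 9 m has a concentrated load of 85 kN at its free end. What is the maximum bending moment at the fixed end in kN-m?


For a cantilever with a point load at the free end:
M_max = P * L = 85 * 9 = 765 kN-m

765 kN-m


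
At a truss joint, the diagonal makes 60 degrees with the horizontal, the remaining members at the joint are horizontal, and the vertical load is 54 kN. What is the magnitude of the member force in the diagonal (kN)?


At the joint, only the diagonal has a vertical component, so vertical equilibrium gives:
F * sin(60) = 54
F = 54 / sin(60)
= 54 / 0.866025
= 62.35 kN

62.35 kN


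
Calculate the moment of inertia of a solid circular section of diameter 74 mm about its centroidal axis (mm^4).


r = d / 2 = 74 / 2 = 37.0 mm
I = pi * r^4 / 4 = pi * 37.0^4 / 4
= 1471962.61 mm^4

1471962.61 mm^4


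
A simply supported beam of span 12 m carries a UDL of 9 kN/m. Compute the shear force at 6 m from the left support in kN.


R_A = w * L / 2 = 9 * 12 / 2 = 54.0 kN
V(x) = R_A - w * x = 54.0 - 9 * 6
= 0.0 kN

0.0 kN


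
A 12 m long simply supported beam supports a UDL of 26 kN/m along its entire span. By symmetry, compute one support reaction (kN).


Total load = w * L = 26 * 12 = 312 kN
By symmetry, each reaction R = total / 2 = 312 / 2 = 156.0 kN

156.0 kN


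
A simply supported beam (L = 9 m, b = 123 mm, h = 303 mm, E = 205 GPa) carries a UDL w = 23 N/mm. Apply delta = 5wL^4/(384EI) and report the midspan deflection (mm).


I = 123 * 303^3 / 12 = 285135801.75 mm^4
L = 9000.0 mm, w = 23 N/mm, E = 205000.0 MPa
delta = 5 * w * L^4 / (384 * E * I)
= 5 * 23 * 9000.0^4 / (384 * 205000.0 * 285135801.75)
= 33.6148 mm

33.6148 mm


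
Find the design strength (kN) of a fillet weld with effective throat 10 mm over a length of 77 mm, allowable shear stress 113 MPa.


Strength = throat * length * allowable stress
= 10 * 77 * 113 N
= 87010 N
= 87.01 kN

87.01 kN


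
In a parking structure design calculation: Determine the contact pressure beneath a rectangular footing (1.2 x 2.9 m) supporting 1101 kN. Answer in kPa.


A = 1.2 * 2.9 = 3.48 m^2
q = P / A = 1101 / 3.48
= 316.3793 kPa

316.3793 kPa


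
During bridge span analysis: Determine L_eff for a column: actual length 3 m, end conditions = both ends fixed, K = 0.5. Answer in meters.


L_eff = K * L
= 0.5 * 3
= 1.5 m

1.5 m


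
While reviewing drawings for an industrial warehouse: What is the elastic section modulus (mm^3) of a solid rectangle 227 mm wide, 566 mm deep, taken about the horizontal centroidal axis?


S = b * h^2 / 6
= 227 * 566^2 / 6
= 227 * 320356 / 6
= 12120135.33 mm^3

12120135.33 mm^3


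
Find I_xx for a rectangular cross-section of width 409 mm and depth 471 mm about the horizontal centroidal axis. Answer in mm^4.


I = b * h^3 / 12
= 409 * 471^3 / 12
= 409 * 104487111 / 12
= 3561269033.25 mm^4

3561269033.25 mm^4


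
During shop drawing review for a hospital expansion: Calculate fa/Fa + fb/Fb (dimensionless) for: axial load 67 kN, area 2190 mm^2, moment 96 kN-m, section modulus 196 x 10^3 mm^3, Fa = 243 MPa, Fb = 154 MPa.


f_a = P / A = 67000.0 / 2190 = 30.5936 MPa
f_b = M / S = 96000000.0 / 196000.0 = 489.7959 MPa
Ratio = f_a / Fa + f_b / Fb
= 30.5936 / 243 + 489.7959 / 154
= 3.3064 (dimensionless)

3.3064 (dimensionless)


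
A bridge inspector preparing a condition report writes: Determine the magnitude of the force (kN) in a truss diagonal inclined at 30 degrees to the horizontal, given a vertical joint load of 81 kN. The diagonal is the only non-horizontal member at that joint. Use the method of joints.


At the joint, only the diagonal has a vertical component, so vertical equilibrium gives:
F * sin(30) = 81
F = 81 / sin(30)
= 81 / 0.5
= 162.0 kN

162.0 kN


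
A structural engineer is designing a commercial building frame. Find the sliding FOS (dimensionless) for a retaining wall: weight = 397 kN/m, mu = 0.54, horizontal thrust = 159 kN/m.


Resisting force = mu * W = 0.54 * 397 = 214.38 kN/m
FOS = Resisting / Driving = 214.38 / 159
= 1.3483 (dimensionless)

1.3483 (dimensionless)


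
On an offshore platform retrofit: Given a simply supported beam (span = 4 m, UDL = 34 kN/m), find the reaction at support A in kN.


Total load = w * L = 34 * 4 = 136 kN
By symmetry, each reaction R = total / 2 = 136 / 2 = 68.0 kN

68.0 kN


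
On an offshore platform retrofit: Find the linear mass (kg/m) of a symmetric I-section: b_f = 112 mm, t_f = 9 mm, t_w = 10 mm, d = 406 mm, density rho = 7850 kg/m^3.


A_flanges = 2 * 112 * 9 = 2016 mm^2
A_web = (406 - 2 * 9) * 10 = 3880 mm^2
A_total = 2016 + 3880 = 5896 mm^2 = 0.005896 m^2
Weight = rho * A = 7850 * 0.005896 = 46.2836 kg/m

46.2836 kg/m


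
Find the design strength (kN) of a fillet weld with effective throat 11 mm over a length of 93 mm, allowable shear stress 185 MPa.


Strength = throat * length * allowable stress
= 11 * 93 * 185 N
= 189255 N
= 189.25 kN

189.25 kN


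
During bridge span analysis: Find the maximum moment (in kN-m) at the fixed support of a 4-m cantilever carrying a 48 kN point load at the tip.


For a cantilever with a point load at the free end:
M_max = P * L = 48 * 4 = 192 kN-m

192 kN-m


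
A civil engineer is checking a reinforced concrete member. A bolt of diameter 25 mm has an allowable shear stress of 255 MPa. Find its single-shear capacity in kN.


A = pi * d^2 / 4 = pi * 25^2 / 4 = 490.8739 mm^2
V = f_v * A / 1000 = 255 * 490.8739 / 1000
= 125.1728 kN

125.1728 kN


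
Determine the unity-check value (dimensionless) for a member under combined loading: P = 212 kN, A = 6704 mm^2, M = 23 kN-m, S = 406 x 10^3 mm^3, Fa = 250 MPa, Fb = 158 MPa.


f_a = P / A = 212000.0 / 6704 = 31.6229 MPa
f_b = M / S = 23000000.0 / 406000.0 = 56.6502 MPa
Ratio = f_a / Fa + f_b / Fb
= 31.6229 / 250 + 56.6502 / 158
= 0.485 (dimensionless)

0.485 (dimensionless)


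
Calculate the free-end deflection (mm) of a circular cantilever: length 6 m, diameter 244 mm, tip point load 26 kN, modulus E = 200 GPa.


I = pi * d^4 / 64 = pi * 244^4 / 64 = 173991969.47 mm^4
L = 6000.0 mm, P = 26000.0 N, E = 200000.0 MPa
delta = P * L^3 / (3 * E * I)
= 26000.0 * 6000.0^3 / (3 * 200000.0 * 173991969.47)
= 53.7956 mm

53.7956 mm


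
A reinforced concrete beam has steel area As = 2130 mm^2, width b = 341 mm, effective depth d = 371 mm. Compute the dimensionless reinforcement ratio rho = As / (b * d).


rho = As / (b * d)
= 2130 / (341 * 371)
= 2130 / 126511
= 0.016836 (dimensionless)

0.016836 (dimensionless)


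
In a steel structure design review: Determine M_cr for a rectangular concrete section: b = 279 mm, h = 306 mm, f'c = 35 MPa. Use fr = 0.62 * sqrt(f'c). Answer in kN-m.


fr = 0.62 * sqrt(35) = 0.62 * 5.9161 = 3.668 MPa
I = 279 * 306^3 / 12 = 666173322.0 mm^4
y_t = 153.0 mm
M_cr = fr * I / y_t = 3.668 * 666173322.0 / 153.0 N-mm
= 15.9706 kN-m

15.9706 kN-m


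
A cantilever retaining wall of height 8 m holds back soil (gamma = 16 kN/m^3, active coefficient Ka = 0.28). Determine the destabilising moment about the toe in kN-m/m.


Pa = 0.5 * Ka * gamma * H^2
= 0.5 * 0.28 * 16 * 8^2
= 143.36 kN/m
Arm = H / 3 = 8 / 3 = 2.6667 m
Mo = Pa * arm = Pa * H / 3 = 143.36 * 8 / 3 = 382.2933 kN-m/m

382.2933 kN-m/m


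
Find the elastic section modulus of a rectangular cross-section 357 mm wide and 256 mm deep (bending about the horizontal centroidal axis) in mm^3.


S = b * h^2 / 6
= 357 * 256^2 / 6
= 357 * 65536 / 6
= 3899392.0 mm^3

3899392.0 mm^3


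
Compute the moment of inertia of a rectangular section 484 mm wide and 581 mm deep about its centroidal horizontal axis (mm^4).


I = b * h^3 / 12
= 484 * 581^3 / 12
= 484 * 196122941 / 12
= 7910291953.67 mm^4

7910291953.67 mm^4


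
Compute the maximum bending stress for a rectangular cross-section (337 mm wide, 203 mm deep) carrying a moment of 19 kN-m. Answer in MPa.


I = b * h^3 / 12 = 337 * 203^3 / 12 = 234929074.92 mm^4
y = h / 2 = 203 / 2 = 101.5 mm
M = 19 kN-m = 19000000.0 N-mm
sigma = M * y / I = 19000000.0 * 101.5 / 234929074.92
= 8.21 MPa

8.21 MPa


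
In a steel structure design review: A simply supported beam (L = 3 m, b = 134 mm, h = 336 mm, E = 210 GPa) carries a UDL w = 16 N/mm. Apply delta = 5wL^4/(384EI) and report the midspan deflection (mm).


I = 134 * 336^3 / 12 = 423585792.0 mm^4
L = 3000.0 mm, w = 16 N/mm, E = 210000.0 MPa
delta = 5 * w * L^4 / (384 * E * I)
= 5 * 16 * 3000.0^4 / (384 * 210000.0 * 423585792.0)
= 0.1897 mm

0.1897 mm


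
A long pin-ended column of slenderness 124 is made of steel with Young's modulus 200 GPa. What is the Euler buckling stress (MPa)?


sigma_cr = pi^2 * E / lambda^2
= 9.8696 * 200000.0 / 124^2
= 9.8696 * 200000.0 / 15376
= 128.3767 MPa

128.3767 MPa


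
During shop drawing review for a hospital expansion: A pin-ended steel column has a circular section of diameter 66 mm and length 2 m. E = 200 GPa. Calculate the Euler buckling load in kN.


I = pi * d^4 / 64 = 931420.18 mm^4
L = 2000.0 mm
P_cr = pi^2 * E * I / L^2
= 9.8696 * 200000.0 * 931420.18 / 2000.0^2
= 459637.43 N = 459.6374 kN

459.6374 kN


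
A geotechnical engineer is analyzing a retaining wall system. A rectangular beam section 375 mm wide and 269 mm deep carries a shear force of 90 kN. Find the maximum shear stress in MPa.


A = b * h = 375 * 269 = 100875 mm^2
V = 90 kN = 90000.0 N
tau_max = 1.5 * V / A = 1.5 * 90000.0 / 100875
= 1.3383 MPa

1.3383 MPa


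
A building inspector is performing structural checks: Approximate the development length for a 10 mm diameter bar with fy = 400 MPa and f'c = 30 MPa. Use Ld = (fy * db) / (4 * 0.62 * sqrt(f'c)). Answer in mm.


Ld = (fy * db) / (4 * 0.62 * sqrt(f'c))
= (400 * 10) / (4 * 0.62 * sqrt(30))
= 4000 / 13.5835
= 294.47 mm

294.47 mm


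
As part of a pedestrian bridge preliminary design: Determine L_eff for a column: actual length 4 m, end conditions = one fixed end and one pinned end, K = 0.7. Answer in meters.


L_eff = K * L
= 0.7 * 4
= 2.8 m

2.8 m


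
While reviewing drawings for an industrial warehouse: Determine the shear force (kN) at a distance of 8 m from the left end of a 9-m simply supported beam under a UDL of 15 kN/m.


R_A = w * L / 2 = 15 * 9 / 2 = 67.5 kN
V(x) = R_A - w * x = 67.5 - 15 * 8
= -52.5 kN

-52.5 kN


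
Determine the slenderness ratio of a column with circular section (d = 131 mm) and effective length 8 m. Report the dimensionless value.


Radius of gyration r = d / 4 = 131 / 4 = 32.75 mm
L_eff = 8000.0 mm
Slenderness ratio = L / r = 8000.0 / 32.75 = 244.27 (dimensionless)

244.27 (dimensionless)


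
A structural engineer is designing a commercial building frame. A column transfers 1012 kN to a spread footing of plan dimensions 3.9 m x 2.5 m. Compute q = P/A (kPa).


A = 3.9 * 2.5 = 9.75 m^2
q = P / A = 1012 / 9.75
= 103.7949 kPa

103.7949 kPa


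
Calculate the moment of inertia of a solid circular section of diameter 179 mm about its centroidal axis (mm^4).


r = d / 2 = 179 / 2 = 89.5 mm
I = pi * r^4 / 4 = pi * 89.5^4 / 4
= 50394370.27 mm^4

50394370.27 mm^4


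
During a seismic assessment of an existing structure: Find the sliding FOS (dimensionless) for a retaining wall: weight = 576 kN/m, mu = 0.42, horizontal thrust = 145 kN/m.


Resisting force = mu * W = 0.42 * 576 = 241.92 kN/m
FOS = Resisting / Driving = 241.92 / 145
= 1.6684 (dimensionless)

1.6684 (dimensionless)


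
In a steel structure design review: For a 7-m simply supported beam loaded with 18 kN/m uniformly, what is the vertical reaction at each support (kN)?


Total load = w * L = 18 * 7 = 126 kN
By symmetry, each reaction R = total / 2 = 126 / 2 = 63.0 kN

63.0 kN


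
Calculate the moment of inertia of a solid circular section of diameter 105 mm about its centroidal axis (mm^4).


r = d / 2 = 105 / 2 = 52.5 mm
I = pi * r^4 / 4 = pi * 52.5^4 / 4
= 5966602.35 mm^4

5966602.35 mm^4


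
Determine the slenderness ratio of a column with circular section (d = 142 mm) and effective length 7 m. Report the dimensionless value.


Radius of gyration r = d / 4 = 142 / 4 = 35.5 mm
L_eff = 7000.0 mm
Slenderness ratio = L / r = 7000.0 / 35.5 = 197.18 (dimensionless)

197.18 (dimensionless)


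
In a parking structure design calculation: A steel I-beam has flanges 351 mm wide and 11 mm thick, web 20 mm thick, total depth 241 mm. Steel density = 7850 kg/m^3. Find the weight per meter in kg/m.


A_flanges = 2 * 351 * 11 = 7722 mm^2
A_web = (241 - 2 * 11) * 20 = 4380 mm^2
A_total = 7722 + 4380 = 12102 mm^2 = 0.012102 m^2
Weight = rho * A = 7850 * 0.012102 = 95.0007 kg/m

95.0007 kg/m


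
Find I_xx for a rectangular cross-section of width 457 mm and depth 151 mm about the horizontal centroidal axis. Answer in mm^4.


I = b * h^3 / 12
= 457 * 151^3 / 12
= 457 * 3442951 / 12
= 131119050.58 mm^4

131119050.58 mm^4


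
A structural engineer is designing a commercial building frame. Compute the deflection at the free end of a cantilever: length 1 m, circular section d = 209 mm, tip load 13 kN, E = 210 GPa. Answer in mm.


I = pi * d^4 / 64 = pi * 209^4 / 64 = 93660191.87 mm^4
L = 1000.0 mm, P = 13000.0 N, E = 210000.0 MPa
delta = P * L^3 / (3 * E * I)
= 13000.0 * 1000.0^3 / (3 * 210000.0 * 93660191.87)
= 0.2203 mm

0.2203 mm


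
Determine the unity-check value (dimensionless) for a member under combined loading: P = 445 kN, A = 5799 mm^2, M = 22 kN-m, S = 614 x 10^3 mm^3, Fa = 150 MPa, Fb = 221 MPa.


f_a = P / A = 445000.0 / 5799 = 76.7374 MPa
f_b = M / S = 22000000.0 / 614000.0 = 35.8306 MPa
Ratio = f_a / Fa + f_b / Fb
= 76.7374 / 150 + 35.8306 / 221
= 0.6737 (dimensionless)

0.6737 (dimensionless)


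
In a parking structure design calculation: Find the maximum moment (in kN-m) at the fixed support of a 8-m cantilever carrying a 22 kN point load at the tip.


For a cantilever with a point load at the free end:
M_max = P * L = 22 * 8 = 176 kN-m

176 kN-m


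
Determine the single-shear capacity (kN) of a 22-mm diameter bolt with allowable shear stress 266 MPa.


A = pi * d^2 / 4 = pi * 22^2 / 4 = 380.1327 mm^2
V = f_v * A / 1000 = 266 * 380.1327 / 1000
= 101.1153 kN

101.1153 kN


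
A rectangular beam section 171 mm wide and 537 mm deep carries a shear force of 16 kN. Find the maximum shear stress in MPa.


A = b * h = 171 * 537 = 91827 mm^2
V = 16 kN = 16000.0 N
tau_max = 1.5 * V / A = 1.5 * 16000.0 / 91827
= 0.2614 MPa

0.2614 MPa


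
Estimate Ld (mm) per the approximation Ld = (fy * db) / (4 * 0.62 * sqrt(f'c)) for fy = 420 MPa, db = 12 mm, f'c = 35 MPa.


Ld = (fy * db) / (4 * 0.62 * sqrt(f'c))
= (420 * 12) / (4 * 0.62 * sqrt(35))
= 5040 / 14.6719
= 343.51 mm

343.51 mm


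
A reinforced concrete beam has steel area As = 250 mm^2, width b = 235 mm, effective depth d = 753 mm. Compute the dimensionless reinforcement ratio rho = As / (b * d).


rho = As / (b * d)
= 250 / (235 * 753)
= 250 / 176955
= 0.001413 (dimensionless)

0.001413 (dimensionless)


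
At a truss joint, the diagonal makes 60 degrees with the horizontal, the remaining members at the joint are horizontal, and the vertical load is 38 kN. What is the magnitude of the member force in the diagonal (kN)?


At the joint, only the diagonal has a vertical component, so vertical equilibrium gives:
F * sin(60) = 38
F = 38 / sin(60)
= 38 / 0.866025
= 43.88 kN

43.88 kN


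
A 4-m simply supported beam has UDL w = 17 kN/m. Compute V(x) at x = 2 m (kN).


R_A = w * L / 2 = 17 * 4 / 2 = 34.0 kN
V(x) = R_A - w * x = 34.0 - 17 * 2
= 0.0 kN

0.0 kN


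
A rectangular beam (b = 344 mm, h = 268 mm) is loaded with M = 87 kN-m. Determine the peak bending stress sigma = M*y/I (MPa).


I = b * h^3 / 12 = 344 * 268^3 / 12 = 551799850.67 mm^4
y = h / 2 = 268 / 2 = 134.0 mm
M = 87 kN-m = 87000000.0 N-mm
sigma = M * y / I = 87000000.0 * 134.0 / 551799850.67
= 21.13 MPa

21.13 MPa


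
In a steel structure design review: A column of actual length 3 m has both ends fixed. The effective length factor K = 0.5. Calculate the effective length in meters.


L_eff = K * L
= 0.5 * 3
= 1.5 m

1.5 m


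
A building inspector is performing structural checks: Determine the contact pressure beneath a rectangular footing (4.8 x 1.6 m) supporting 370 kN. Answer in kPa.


A = 4.8 * 1.6 = 7.68 m^2
q = P / A = 370 / 7.68
= 48.1771 kPa

48.1771 kPa


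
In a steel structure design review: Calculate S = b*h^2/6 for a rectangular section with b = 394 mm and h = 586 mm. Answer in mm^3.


S = b * h^2 / 6
= 394 * 586^2 / 6
= 394 * 343396 / 6
= 22549670.67 mm^3

22549670.67 mm^3


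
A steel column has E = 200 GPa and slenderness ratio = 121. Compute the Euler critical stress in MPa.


sigma_cr = pi^2 * E / lambda^2
= 9.8696 * 200000.0 / 121^2
= 9.8696 * 200000.0 / 14641
= 134.8215 MPa

134.8215 MPa


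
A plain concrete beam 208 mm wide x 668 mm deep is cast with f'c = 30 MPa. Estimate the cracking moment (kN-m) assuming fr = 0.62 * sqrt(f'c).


fr = 0.62 * sqrt(30) = 0.62 * 5.4772 = 3.3959 MPa
I = 208 * 668^3 / 12 = 5166678954.67 mm^4
y_t = 334.0 mm
M_cr = fr * I / y_t = 3.3959 * 5166678954.67 / 334.0 N-mm
= 52.5312 kN-m

52.5312 kN-m


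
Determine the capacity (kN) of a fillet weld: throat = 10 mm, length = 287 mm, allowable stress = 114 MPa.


Strength = throat * length * allowable stress
= 10 * 287 * 114 N
= 327180 N
= 327.18 kN

327.18 kN


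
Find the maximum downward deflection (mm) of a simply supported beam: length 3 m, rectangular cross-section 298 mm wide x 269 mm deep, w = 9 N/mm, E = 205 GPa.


I = 298 * 269^3 / 12 = 483383540.17 mm^4
L = 3000.0 mm, w = 9 N/mm, E = 205000.0 MPa
delta = 5 * w * L^4 / (384 * E * I)
= 5 * 9 * 3000.0^4 / (384 * 205000.0 * 483383540.17)
= 0.0958 mm

0.0958 mm


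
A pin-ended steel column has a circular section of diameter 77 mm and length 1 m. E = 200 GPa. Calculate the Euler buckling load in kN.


I = pi * d^4 / 64 = 1725570.86 mm^4
L = 1000.0 mm
P_cr = pi^2 * E * I / L^2
= 9.8696 * 200000.0 * 1725570.86 / 1000.0^2
= 3406140.36 N = 3406.1404 kN

3406.1404 kN


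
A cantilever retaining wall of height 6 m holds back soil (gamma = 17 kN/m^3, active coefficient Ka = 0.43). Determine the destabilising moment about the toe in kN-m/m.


Pa = 0.5 * Ka * gamma * H^2
= 0.5 * 0.43 * 17 * 6^2
= 131.58 kN/m
Arm = H / 3 = 6 / 3 = 2.0 m
Mo = Pa * arm = Pa * H / 3 = 131.58 * 6 / 3 = 263.16 kN-m/m

263.16 kN-m/m


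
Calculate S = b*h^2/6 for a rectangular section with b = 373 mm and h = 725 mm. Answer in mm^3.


S = b * h^2 / 6
= 373 * 725^2 / 6
= 373 * 525625 / 6
= 32676354.17 mm^3

32676354.17 mm^3


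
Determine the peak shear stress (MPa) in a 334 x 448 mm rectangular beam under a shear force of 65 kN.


A = b * h = 334 * 448 = 149632 mm^2
V = 65 kN = 65000.0 N
tau_max = 1.5 * V / A = 1.5 * 65000.0 / 149632
= 0.6516 MPa

0.6516 MPa


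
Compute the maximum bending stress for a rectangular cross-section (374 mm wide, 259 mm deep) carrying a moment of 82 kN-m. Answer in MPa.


I = b * h^3 / 12 = 374 * 259^3 / 12 = 541489012.17 mm^4
y = h / 2 = 259 / 2 = 129.5 mm
M = 82 kN-m = 82000000.0 N-mm
sigma = M * y / I = 82000000.0 * 129.5 / 541489012.17
= 19.61 MPa

19.61 MPa


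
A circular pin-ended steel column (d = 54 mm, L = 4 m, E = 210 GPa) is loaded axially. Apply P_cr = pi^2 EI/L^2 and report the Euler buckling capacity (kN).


I = pi * d^4 / 64 = 417392.79 mm^4
L = 4000.0 mm
P_cr = pi^2 * E * I / L^2
= 9.8696 * 210000.0 * 417392.79 / 4000.0^2
= 54068.46 N = 54.0685 kN

54.0685 kN


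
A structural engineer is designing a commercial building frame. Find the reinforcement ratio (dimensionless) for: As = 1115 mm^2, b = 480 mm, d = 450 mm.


rho = As / (b * d)
= 1115 / (480 * 450)
= 1115 / 216000
= 0.005162 (dimensionless)

0.005162 (dimensionless)


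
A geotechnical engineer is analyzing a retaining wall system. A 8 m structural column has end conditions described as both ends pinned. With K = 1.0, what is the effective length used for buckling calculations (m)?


L_eff = K * L
= 1.0 * 8
= 8.0 m

8.0 m


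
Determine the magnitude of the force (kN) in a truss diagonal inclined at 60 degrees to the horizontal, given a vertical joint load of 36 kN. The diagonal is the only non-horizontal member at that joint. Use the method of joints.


At the joint, only the diagonal has a vertical component, so vertical equilibrium gives:
F * sin(60) = 36
F = 36 / sin(60)
= 36 / 0.866025
= 41.57 kN

41.57 kN


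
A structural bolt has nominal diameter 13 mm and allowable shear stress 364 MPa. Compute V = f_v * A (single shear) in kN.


A = pi * d^2 / 4 = pi * 13^2 / 4 = 132.7323 mm^2
V = f_v * A / 1000 = 364 * 132.7323 / 1000
= 48.3146 kN

48.3146 kN


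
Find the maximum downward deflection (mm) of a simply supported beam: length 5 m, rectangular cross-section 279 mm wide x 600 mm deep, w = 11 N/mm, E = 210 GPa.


I = 279 * 600^3 / 12 = 5022000000.0 mm^4
L = 5000.0 mm, w = 11 N/mm, E = 210000.0 MPa
delta = 5 * w * L^4 / (384 * E * I)
= 5 * 11 * 5000.0^4 / (384 * 210000.0 * 5022000000.0)
= 0.0849 mm

0.0849 mm


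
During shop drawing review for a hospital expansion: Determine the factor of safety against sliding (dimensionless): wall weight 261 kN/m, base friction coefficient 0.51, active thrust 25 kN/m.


Resisting force = mu * W = 0.51 * 261 = 133.11 kN/m
FOS = Resisting / Driving = 133.11 / 25
= 5.3244 (dimensionless)

5.3244 (dimensionless)


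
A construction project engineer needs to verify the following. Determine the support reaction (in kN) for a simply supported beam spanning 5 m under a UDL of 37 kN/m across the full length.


Total load = w * L = 37 * 5 = 185 kN
By symmetry, each reaction R = total / 2 = 185 / 2 = 92.5 kN

92.5 kN


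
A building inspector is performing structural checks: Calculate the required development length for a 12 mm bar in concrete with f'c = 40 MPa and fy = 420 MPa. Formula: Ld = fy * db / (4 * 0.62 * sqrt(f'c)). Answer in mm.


Ld = (fy * db) / (4 * 0.62 * sqrt(f'c))
= (420 * 12) / (4 * 0.62 * sqrt(40))
= 5040 / 15.6849
= 321.33 mm

321.33 mm


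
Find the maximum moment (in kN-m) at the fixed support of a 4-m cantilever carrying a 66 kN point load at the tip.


For a cantilever with a point load at the free end:
M_max = P * L = 66 * 4 = 264 kN-m

264 kN-m


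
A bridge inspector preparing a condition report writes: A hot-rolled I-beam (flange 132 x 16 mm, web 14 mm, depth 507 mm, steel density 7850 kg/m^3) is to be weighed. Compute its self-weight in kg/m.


A_flanges = 2 * 132 * 16 = 4224 mm^2
A_web = (507 - 2 * 16) * 14 = 6650 mm^2
A_total = 4224 + 6650 = 10874 mm^2 = 0.010874 m^2
Weight = rho * A = 7850 * 0.010874 = 85.3609 kg/m

85.3609 kg/m


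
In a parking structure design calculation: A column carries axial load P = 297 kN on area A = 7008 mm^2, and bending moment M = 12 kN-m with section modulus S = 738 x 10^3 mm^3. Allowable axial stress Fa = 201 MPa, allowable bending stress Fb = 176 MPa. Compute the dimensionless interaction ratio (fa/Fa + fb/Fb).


f_a = P / A = 297000.0 / 7008 = 42.3801 MPa
f_b = M / S = 12000000.0 / 738000.0 = 16.2602 MPa
Ratio = f_a / Fa + f_b / Fb
= 42.3801 / 201 + 16.2602 / 176
= 0.3032 (dimensionless)

0.3032 (dimensionless)


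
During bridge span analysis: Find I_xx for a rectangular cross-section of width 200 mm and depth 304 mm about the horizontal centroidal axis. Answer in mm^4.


I = b * h^3 / 12
= 200 * 304^3 / 12
= 200 * 28094464 / 12
= 468241066.67 mm^4

468241066.67 mm^4


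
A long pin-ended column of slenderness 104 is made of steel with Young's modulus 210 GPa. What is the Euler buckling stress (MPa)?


sigma_cr = pi^2 * E / lambda^2
= 9.8696 * 210000.0 / 104^2
= 9.8696 * 210000.0 / 10816
= 191.6251 MPa

191.6251 MPa


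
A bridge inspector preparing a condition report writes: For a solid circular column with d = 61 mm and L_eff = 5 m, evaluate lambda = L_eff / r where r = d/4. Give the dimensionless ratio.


Radius of gyration r = d / 4 = 61 / 4 = 15.25 mm
L_eff = 5000.0 mm
Slenderness ratio = L / r = 5000.0 / 15.25 = 327.87 (dimensionless)

327.87 (dimensionless)


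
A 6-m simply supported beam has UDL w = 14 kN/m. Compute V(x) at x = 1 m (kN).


R_A = w * L / 2 = 14 * 6 / 2 = 42.0 kN
V(x) = R_A - w * x = 42.0 - 14 * 1
= 28.0 kN

28.0 kN


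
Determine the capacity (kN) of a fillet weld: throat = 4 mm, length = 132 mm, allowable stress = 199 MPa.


Strength = throat * length * allowable stress
= 4 * 132 * 199 N
= 105072 N
= 105.07 kN

105.07 kN


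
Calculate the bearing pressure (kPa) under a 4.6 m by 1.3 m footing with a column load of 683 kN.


A = 4.6 * 1.3 = 5.98 m^2
q = P / A = 683 / 5.98
= 114.214 kPa

114.214 kPa


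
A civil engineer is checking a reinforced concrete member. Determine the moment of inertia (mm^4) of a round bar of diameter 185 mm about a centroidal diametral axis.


r = d / 2 = 185 / 2 = 92.5 mm
I = pi * r^4 / 4 = pi * 92.5^4 / 4
= 57498539.35 mm^4

57498539.35 mm^4


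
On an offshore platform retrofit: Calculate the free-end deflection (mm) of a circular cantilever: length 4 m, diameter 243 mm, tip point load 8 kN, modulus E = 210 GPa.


I = pi * d^4 / 64 = pi * 243^4 / 64 = 171157129.04 mm^4
L = 4000.0 mm, P = 8000.0 N, E = 210000.0 MPa
delta = P * L^3 / (3 * E * I)
= 8000.0 * 4000.0^3 / (3 * 210000.0 * 171157129.04)
= 4.7483 mm

4.7483 mm


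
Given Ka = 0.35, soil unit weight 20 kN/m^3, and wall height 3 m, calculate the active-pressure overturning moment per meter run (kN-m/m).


Pa = 0.5 * Ka * gamma * H^2
= 0.5 * 0.35 * 20 * 3^2
= 31.5 kN/m
Arm = H / 3 = 3 / 3 = 1.0 m
Mo = Pa * arm = Pa * H / 3 = 31.5 * 3 / 3 = 31.5 kN-m/m

31.5 kN-m/m


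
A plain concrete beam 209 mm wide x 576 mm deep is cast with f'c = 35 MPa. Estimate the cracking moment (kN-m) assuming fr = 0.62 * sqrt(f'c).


fr = 0.62 * sqrt(35) = 0.62 * 5.9161 = 3.668 MPa
I = 209 * 576^3 / 12 = 3328376832.0 mm^4
y_t = 288.0 mm
M_cr = fr * I / y_t = 3.668 * 3328376832.0 / 288.0 N-mm
= 42.3902 kN-m

42.3902 kN-m
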